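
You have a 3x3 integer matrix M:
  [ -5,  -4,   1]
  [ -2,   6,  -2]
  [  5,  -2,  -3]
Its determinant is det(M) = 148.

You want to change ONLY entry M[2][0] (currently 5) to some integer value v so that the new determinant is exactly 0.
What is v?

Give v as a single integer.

Answer: -69

Derivation:
det is linear in entry M[2][0]: det = old_det + (v - 5) * C_20
Cofactor C_20 = 2
Want det = 0: 148 + (v - 5) * 2 = 0
  (v - 5) = -148 / 2 = -74
  v = 5 + (-74) = -69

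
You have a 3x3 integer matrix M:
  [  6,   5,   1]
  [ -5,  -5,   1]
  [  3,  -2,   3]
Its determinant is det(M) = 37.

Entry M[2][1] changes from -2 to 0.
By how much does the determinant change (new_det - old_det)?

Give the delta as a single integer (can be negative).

Cofactor C_21 = -11
Entry delta = 0 - -2 = 2
Det delta = entry_delta * cofactor = 2 * -11 = -22

Answer: -22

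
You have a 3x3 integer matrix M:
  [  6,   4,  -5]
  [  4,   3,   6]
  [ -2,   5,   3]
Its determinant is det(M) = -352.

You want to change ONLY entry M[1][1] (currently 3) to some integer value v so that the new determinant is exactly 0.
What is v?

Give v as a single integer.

det is linear in entry M[1][1]: det = old_det + (v - 3) * C_11
Cofactor C_11 = 8
Want det = 0: -352 + (v - 3) * 8 = 0
  (v - 3) = 352 / 8 = 44
  v = 3 + (44) = 47

Answer: 47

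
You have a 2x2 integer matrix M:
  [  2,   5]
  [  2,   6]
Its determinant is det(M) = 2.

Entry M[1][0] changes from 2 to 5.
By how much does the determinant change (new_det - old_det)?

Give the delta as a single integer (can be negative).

Answer: -15

Derivation:
Cofactor C_10 = -5
Entry delta = 5 - 2 = 3
Det delta = entry_delta * cofactor = 3 * -5 = -15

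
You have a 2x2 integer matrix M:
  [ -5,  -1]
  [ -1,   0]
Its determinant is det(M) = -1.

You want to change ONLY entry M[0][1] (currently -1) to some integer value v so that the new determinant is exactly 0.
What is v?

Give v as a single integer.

det is linear in entry M[0][1]: det = old_det + (v - -1) * C_01
Cofactor C_01 = 1
Want det = 0: -1 + (v - -1) * 1 = 0
  (v - -1) = 1 / 1 = 1
  v = -1 + (1) = 0

Answer: 0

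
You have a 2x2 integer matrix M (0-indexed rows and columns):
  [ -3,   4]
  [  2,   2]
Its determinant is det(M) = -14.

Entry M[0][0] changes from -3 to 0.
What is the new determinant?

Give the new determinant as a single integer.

det is linear in row 0: changing M[0][0] by delta changes det by delta * cofactor(0,0).
Cofactor C_00 = (-1)^(0+0) * minor(0,0) = 2
Entry delta = 0 - -3 = 3
Det delta = 3 * 2 = 6
New det = -14 + 6 = -8

Answer: -8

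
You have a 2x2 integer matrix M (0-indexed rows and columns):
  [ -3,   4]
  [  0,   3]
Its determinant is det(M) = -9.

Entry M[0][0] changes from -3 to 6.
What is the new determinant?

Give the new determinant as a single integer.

det is linear in row 0: changing M[0][0] by delta changes det by delta * cofactor(0,0).
Cofactor C_00 = (-1)^(0+0) * minor(0,0) = 3
Entry delta = 6 - -3 = 9
Det delta = 9 * 3 = 27
New det = -9 + 27 = 18

Answer: 18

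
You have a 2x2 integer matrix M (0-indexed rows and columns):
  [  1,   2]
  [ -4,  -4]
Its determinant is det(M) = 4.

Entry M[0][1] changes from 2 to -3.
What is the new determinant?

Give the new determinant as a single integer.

Answer: -16

Derivation:
det is linear in row 0: changing M[0][1] by delta changes det by delta * cofactor(0,1).
Cofactor C_01 = (-1)^(0+1) * minor(0,1) = 4
Entry delta = -3 - 2 = -5
Det delta = -5 * 4 = -20
New det = 4 + -20 = -16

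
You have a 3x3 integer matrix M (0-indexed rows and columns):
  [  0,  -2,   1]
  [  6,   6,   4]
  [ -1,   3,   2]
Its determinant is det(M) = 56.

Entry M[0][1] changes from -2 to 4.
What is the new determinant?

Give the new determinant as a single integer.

det is linear in row 0: changing M[0][1] by delta changes det by delta * cofactor(0,1).
Cofactor C_01 = (-1)^(0+1) * minor(0,1) = -16
Entry delta = 4 - -2 = 6
Det delta = 6 * -16 = -96
New det = 56 + -96 = -40

Answer: -40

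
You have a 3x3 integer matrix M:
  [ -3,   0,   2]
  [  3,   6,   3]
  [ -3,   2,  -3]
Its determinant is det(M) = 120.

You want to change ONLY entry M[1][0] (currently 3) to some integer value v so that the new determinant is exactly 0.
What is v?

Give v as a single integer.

Answer: -27

Derivation:
det is linear in entry M[1][0]: det = old_det + (v - 3) * C_10
Cofactor C_10 = 4
Want det = 0: 120 + (v - 3) * 4 = 0
  (v - 3) = -120 / 4 = -30
  v = 3 + (-30) = -27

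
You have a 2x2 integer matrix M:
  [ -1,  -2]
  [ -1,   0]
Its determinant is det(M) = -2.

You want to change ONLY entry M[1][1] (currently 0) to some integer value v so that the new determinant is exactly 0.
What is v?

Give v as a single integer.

Answer: -2

Derivation:
det is linear in entry M[1][1]: det = old_det + (v - 0) * C_11
Cofactor C_11 = -1
Want det = 0: -2 + (v - 0) * -1 = 0
  (v - 0) = 2 / -1 = -2
  v = 0 + (-2) = -2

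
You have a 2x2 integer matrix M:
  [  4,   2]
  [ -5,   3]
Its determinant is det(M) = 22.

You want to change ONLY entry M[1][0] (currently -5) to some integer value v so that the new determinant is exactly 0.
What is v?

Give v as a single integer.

det is linear in entry M[1][0]: det = old_det + (v - -5) * C_10
Cofactor C_10 = -2
Want det = 0: 22 + (v - -5) * -2 = 0
  (v - -5) = -22 / -2 = 11
  v = -5 + (11) = 6

Answer: 6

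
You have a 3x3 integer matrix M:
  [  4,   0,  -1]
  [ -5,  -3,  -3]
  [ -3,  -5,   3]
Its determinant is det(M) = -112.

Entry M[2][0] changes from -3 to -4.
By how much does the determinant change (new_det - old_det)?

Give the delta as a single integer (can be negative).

Answer: 3

Derivation:
Cofactor C_20 = -3
Entry delta = -4 - -3 = -1
Det delta = entry_delta * cofactor = -1 * -3 = 3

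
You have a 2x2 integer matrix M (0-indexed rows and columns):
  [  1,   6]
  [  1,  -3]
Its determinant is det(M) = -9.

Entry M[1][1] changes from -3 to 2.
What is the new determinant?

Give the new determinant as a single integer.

det is linear in row 1: changing M[1][1] by delta changes det by delta * cofactor(1,1).
Cofactor C_11 = (-1)^(1+1) * minor(1,1) = 1
Entry delta = 2 - -3 = 5
Det delta = 5 * 1 = 5
New det = -9 + 5 = -4

Answer: -4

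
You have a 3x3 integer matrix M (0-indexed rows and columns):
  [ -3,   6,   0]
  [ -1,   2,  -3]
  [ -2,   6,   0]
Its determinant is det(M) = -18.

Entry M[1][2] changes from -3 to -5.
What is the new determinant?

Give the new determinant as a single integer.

det is linear in row 1: changing M[1][2] by delta changes det by delta * cofactor(1,2).
Cofactor C_12 = (-1)^(1+2) * minor(1,2) = 6
Entry delta = -5 - -3 = -2
Det delta = -2 * 6 = -12
New det = -18 + -12 = -30

Answer: -30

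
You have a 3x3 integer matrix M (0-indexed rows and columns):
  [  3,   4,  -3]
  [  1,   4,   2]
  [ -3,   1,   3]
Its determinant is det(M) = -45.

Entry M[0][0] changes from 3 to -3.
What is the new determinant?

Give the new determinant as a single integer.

det is linear in row 0: changing M[0][0] by delta changes det by delta * cofactor(0,0).
Cofactor C_00 = (-1)^(0+0) * minor(0,0) = 10
Entry delta = -3 - 3 = -6
Det delta = -6 * 10 = -60
New det = -45 + -60 = -105

Answer: -105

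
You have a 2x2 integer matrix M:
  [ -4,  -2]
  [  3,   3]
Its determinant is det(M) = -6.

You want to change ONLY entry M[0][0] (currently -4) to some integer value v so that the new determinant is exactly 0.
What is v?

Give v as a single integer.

det is linear in entry M[0][0]: det = old_det + (v - -4) * C_00
Cofactor C_00 = 3
Want det = 0: -6 + (v - -4) * 3 = 0
  (v - -4) = 6 / 3 = 2
  v = -4 + (2) = -2

Answer: -2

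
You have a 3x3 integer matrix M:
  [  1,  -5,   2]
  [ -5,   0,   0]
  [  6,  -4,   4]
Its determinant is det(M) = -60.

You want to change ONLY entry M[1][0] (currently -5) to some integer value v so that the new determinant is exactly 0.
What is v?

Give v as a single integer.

Answer: 0

Derivation:
det is linear in entry M[1][0]: det = old_det + (v - -5) * C_10
Cofactor C_10 = 12
Want det = 0: -60 + (v - -5) * 12 = 0
  (v - -5) = 60 / 12 = 5
  v = -5 + (5) = 0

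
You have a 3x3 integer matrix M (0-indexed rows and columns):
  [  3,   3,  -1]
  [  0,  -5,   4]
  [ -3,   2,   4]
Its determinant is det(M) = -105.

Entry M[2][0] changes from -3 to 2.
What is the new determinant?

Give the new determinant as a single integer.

det is linear in row 2: changing M[2][0] by delta changes det by delta * cofactor(2,0).
Cofactor C_20 = (-1)^(2+0) * minor(2,0) = 7
Entry delta = 2 - -3 = 5
Det delta = 5 * 7 = 35
New det = -105 + 35 = -70

Answer: -70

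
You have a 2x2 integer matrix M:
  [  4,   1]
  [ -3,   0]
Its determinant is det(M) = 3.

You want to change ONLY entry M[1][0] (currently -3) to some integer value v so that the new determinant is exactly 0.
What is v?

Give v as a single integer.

Answer: 0

Derivation:
det is linear in entry M[1][0]: det = old_det + (v - -3) * C_10
Cofactor C_10 = -1
Want det = 0: 3 + (v - -3) * -1 = 0
  (v - -3) = -3 / -1 = 3
  v = -3 + (3) = 0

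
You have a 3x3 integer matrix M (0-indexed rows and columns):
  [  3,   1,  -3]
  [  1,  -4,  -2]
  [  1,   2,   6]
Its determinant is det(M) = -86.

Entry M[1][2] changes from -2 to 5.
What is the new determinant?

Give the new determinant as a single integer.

Answer: -121

Derivation:
det is linear in row 1: changing M[1][2] by delta changes det by delta * cofactor(1,2).
Cofactor C_12 = (-1)^(1+2) * minor(1,2) = -5
Entry delta = 5 - -2 = 7
Det delta = 7 * -5 = -35
New det = -86 + -35 = -121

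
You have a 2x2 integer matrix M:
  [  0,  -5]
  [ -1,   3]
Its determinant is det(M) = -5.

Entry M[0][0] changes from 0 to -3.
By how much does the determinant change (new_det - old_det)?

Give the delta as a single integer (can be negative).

Cofactor C_00 = 3
Entry delta = -3 - 0 = -3
Det delta = entry_delta * cofactor = -3 * 3 = -9

Answer: -9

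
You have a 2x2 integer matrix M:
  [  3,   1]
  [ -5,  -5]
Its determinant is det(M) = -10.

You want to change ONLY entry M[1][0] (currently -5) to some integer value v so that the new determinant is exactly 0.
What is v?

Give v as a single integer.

det is linear in entry M[1][0]: det = old_det + (v - -5) * C_10
Cofactor C_10 = -1
Want det = 0: -10 + (v - -5) * -1 = 0
  (v - -5) = 10 / -1 = -10
  v = -5 + (-10) = -15

Answer: -15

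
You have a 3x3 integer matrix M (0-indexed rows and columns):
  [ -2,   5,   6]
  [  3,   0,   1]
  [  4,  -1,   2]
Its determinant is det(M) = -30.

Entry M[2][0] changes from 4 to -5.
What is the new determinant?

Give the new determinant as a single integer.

Answer: -75

Derivation:
det is linear in row 2: changing M[2][0] by delta changes det by delta * cofactor(2,0).
Cofactor C_20 = (-1)^(2+0) * minor(2,0) = 5
Entry delta = -5 - 4 = -9
Det delta = -9 * 5 = -45
New det = -30 + -45 = -75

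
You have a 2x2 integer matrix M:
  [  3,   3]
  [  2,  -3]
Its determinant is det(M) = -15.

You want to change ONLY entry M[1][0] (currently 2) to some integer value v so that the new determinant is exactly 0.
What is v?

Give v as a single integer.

det is linear in entry M[1][0]: det = old_det + (v - 2) * C_10
Cofactor C_10 = -3
Want det = 0: -15 + (v - 2) * -3 = 0
  (v - 2) = 15 / -3 = -5
  v = 2 + (-5) = -3

Answer: -3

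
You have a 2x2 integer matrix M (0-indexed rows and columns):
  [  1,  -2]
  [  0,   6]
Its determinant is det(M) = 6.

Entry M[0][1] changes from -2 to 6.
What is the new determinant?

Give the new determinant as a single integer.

det is linear in row 0: changing M[0][1] by delta changes det by delta * cofactor(0,1).
Cofactor C_01 = (-1)^(0+1) * minor(0,1) = 0
Entry delta = 6 - -2 = 8
Det delta = 8 * 0 = 0
New det = 6 + 0 = 6

Answer: 6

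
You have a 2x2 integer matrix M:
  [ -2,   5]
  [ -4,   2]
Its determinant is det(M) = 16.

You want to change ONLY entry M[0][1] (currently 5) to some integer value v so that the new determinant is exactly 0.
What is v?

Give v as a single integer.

Answer: 1

Derivation:
det is linear in entry M[0][1]: det = old_det + (v - 5) * C_01
Cofactor C_01 = 4
Want det = 0: 16 + (v - 5) * 4 = 0
  (v - 5) = -16 / 4 = -4
  v = 5 + (-4) = 1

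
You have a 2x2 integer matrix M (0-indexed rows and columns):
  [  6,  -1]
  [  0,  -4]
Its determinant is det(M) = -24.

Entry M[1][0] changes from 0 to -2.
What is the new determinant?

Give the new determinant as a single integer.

Answer: -26

Derivation:
det is linear in row 1: changing M[1][0] by delta changes det by delta * cofactor(1,0).
Cofactor C_10 = (-1)^(1+0) * minor(1,0) = 1
Entry delta = -2 - 0 = -2
Det delta = -2 * 1 = -2
New det = -24 + -2 = -26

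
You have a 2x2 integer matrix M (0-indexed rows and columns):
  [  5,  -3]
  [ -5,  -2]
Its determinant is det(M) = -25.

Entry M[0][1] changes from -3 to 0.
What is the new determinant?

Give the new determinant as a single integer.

Answer: -10

Derivation:
det is linear in row 0: changing M[0][1] by delta changes det by delta * cofactor(0,1).
Cofactor C_01 = (-1)^(0+1) * minor(0,1) = 5
Entry delta = 0 - -3 = 3
Det delta = 3 * 5 = 15
New det = -25 + 15 = -10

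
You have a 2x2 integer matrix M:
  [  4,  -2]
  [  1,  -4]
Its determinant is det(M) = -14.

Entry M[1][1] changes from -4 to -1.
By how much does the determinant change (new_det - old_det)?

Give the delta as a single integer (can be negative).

Cofactor C_11 = 4
Entry delta = -1 - -4 = 3
Det delta = entry_delta * cofactor = 3 * 4 = 12

Answer: 12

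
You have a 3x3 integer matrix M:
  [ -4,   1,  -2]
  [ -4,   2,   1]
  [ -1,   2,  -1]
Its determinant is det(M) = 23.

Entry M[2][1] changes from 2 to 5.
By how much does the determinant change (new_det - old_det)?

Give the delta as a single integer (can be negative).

Cofactor C_21 = 12
Entry delta = 5 - 2 = 3
Det delta = entry_delta * cofactor = 3 * 12 = 36

Answer: 36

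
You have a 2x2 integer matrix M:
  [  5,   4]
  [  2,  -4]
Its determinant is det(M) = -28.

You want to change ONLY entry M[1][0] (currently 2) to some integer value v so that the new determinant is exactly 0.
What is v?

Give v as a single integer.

det is linear in entry M[1][0]: det = old_det + (v - 2) * C_10
Cofactor C_10 = -4
Want det = 0: -28 + (v - 2) * -4 = 0
  (v - 2) = 28 / -4 = -7
  v = 2 + (-7) = -5

Answer: -5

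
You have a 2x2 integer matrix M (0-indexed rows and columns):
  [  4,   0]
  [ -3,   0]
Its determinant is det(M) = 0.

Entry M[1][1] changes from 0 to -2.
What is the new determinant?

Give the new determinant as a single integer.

det is linear in row 1: changing M[1][1] by delta changes det by delta * cofactor(1,1).
Cofactor C_11 = (-1)^(1+1) * minor(1,1) = 4
Entry delta = -2 - 0 = -2
Det delta = -2 * 4 = -8
New det = 0 + -8 = -8

Answer: -8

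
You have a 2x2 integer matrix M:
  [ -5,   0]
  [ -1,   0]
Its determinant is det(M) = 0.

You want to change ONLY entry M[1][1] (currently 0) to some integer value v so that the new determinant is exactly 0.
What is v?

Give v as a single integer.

Answer: 0

Derivation:
det is linear in entry M[1][1]: det = old_det + (v - 0) * C_11
Cofactor C_11 = -5
Want det = 0: 0 + (v - 0) * -5 = 0
  (v - 0) = 0 / -5 = 0
  v = 0 + (0) = 0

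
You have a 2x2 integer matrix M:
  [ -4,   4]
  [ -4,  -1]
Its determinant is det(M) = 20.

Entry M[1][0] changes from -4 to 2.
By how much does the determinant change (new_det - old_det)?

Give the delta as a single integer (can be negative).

Answer: -24

Derivation:
Cofactor C_10 = -4
Entry delta = 2 - -4 = 6
Det delta = entry_delta * cofactor = 6 * -4 = -24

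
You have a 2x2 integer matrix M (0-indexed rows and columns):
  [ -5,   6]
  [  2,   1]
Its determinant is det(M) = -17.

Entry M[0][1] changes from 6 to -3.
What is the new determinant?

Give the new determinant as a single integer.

det is linear in row 0: changing M[0][1] by delta changes det by delta * cofactor(0,1).
Cofactor C_01 = (-1)^(0+1) * minor(0,1) = -2
Entry delta = -3 - 6 = -9
Det delta = -9 * -2 = 18
New det = -17 + 18 = 1

Answer: 1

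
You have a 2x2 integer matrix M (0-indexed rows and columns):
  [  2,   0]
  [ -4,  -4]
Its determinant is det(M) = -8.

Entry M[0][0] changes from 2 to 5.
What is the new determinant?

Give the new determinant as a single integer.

Answer: -20

Derivation:
det is linear in row 0: changing M[0][0] by delta changes det by delta * cofactor(0,0).
Cofactor C_00 = (-1)^(0+0) * minor(0,0) = -4
Entry delta = 5 - 2 = 3
Det delta = 3 * -4 = -12
New det = -8 + -12 = -20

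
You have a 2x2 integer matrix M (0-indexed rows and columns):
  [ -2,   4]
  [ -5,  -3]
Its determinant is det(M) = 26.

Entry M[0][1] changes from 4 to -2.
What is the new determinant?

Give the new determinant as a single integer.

Answer: -4

Derivation:
det is linear in row 0: changing M[0][1] by delta changes det by delta * cofactor(0,1).
Cofactor C_01 = (-1)^(0+1) * minor(0,1) = 5
Entry delta = -2 - 4 = -6
Det delta = -6 * 5 = -30
New det = 26 + -30 = -4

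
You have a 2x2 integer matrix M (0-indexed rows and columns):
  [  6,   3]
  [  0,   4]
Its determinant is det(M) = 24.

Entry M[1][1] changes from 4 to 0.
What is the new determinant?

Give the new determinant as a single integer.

Answer: 0

Derivation:
det is linear in row 1: changing M[1][1] by delta changes det by delta * cofactor(1,1).
Cofactor C_11 = (-1)^(1+1) * minor(1,1) = 6
Entry delta = 0 - 4 = -4
Det delta = -4 * 6 = -24
New det = 24 + -24 = 0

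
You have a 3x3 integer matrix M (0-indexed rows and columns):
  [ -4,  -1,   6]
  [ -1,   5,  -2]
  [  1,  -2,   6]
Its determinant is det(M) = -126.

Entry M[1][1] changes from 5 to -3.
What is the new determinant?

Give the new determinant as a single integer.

det is linear in row 1: changing M[1][1] by delta changes det by delta * cofactor(1,1).
Cofactor C_11 = (-1)^(1+1) * minor(1,1) = -30
Entry delta = -3 - 5 = -8
Det delta = -8 * -30 = 240
New det = -126 + 240 = 114

Answer: 114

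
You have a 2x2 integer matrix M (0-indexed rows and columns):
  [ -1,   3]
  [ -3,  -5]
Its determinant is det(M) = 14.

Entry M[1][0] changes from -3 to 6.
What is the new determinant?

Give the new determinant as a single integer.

Answer: -13

Derivation:
det is linear in row 1: changing M[1][0] by delta changes det by delta * cofactor(1,0).
Cofactor C_10 = (-1)^(1+0) * minor(1,0) = -3
Entry delta = 6 - -3 = 9
Det delta = 9 * -3 = -27
New det = 14 + -27 = -13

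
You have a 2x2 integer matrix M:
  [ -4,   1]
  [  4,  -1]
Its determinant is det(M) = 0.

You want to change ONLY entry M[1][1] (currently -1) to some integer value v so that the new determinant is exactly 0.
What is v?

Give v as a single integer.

Answer: -1

Derivation:
det is linear in entry M[1][1]: det = old_det + (v - -1) * C_11
Cofactor C_11 = -4
Want det = 0: 0 + (v - -1) * -4 = 0
  (v - -1) = 0 / -4 = 0
  v = -1 + (0) = -1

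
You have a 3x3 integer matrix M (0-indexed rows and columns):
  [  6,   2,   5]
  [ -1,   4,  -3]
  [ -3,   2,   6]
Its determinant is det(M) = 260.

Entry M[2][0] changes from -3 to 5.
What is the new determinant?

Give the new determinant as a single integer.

Answer: 52

Derivation:
det is linear in row 2: changing M[2][0] by delta changes det by delta * cofactor(2,0).
Cofactor C_20 = (-1)^(2+0) * minor(2,0) = -26
Entry delta = 5 - -3 = 8
Det delta = 8 * -26 = -208
New det = 260 + -208 = 52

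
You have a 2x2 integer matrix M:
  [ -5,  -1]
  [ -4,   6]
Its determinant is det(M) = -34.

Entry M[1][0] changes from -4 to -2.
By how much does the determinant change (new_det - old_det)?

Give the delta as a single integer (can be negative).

Cofactor C_10 = 1
Entry delta = -2 - -4 = 2
Det delta = entry_delta * cofactor = 2 * 1 = 2

Answer: 2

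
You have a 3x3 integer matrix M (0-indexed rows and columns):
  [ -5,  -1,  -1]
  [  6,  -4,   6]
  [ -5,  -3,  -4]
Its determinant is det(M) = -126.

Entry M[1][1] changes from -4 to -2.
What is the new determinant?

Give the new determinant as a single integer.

det is linear in row 1: changing M[1][1] by delta changes det by delta * cofactor(1,1).
Cofactor C_11 = (-1)^(1+1) * minor(1,1) = 15
Entry delta = -2 - -4 = 2
Det delta = 2 * 15 = 30
New det = -126 + 30 = -96

Answer: -96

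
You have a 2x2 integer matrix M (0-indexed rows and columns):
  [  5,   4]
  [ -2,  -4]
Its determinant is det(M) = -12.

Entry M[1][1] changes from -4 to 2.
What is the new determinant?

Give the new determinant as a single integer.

det is linear in row 1: changing M[1][1] by delta changes det by delta * cofactor(1,1).
Cofactor C_11 = (-1)^(1+1) * minor(1,1) = 5
Entry delta = 2 - -4 = 6
Det delta = 6 * 5 = 30
New det = -12 + 30 = 18

Answer: 18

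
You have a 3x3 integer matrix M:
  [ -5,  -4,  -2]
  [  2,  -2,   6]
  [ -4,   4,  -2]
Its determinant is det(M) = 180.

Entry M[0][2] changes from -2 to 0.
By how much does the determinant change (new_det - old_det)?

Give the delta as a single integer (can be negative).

Answer: 0

Derivation:
Cofactor C_02 = 0
Entry delta = 0 - -2 = 2
Det delta = entry_delta * cofactor = 2 * 0 = 0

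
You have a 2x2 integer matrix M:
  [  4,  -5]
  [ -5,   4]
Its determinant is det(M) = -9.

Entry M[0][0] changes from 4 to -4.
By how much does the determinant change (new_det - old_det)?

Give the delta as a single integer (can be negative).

Cofactor C_00 = 4
Entry delta = -4 - 4 = -8
Det delta = entry_delta * cofactor = -8 * 4 = -32

Answer: -32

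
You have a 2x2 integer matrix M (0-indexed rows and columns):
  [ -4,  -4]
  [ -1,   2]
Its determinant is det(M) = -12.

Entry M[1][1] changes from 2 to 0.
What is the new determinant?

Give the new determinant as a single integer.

Answer: -4

Derivation:
det is linear in row 1: changing M[1][1] by delta changes det by delta * cofactor(1,1).
Cofactor C_11 = (-1)^(1+1) * minor(1,1) = -4
Entry delta = 0 - 2 = -2
Det delta = -2 * -4 = 8
New det = -12 + 8 = -4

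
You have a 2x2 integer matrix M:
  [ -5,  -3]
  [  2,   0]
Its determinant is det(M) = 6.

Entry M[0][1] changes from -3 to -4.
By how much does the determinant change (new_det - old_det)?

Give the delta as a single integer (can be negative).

Cofactor C_01 = -2
Entry delta = -4 - -3 = -1
Det delta = entry_delta * cofactor = -1 * -2 = 2

Answer: 2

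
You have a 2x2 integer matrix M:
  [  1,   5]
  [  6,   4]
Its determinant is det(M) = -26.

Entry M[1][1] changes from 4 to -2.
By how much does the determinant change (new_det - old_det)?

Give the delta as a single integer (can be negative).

Answer: -6

Derivation:
Cofactor C_11 = 1
Entry delta = -2 - 4 = -6
Det delta = entry_delta * cofactor = -6 * 1 = -6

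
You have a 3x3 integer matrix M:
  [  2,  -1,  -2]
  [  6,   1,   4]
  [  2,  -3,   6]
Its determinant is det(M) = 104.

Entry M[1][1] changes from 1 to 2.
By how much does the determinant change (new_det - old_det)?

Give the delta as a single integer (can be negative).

Cofactor C_11 = 16
Entry delta = 2 - 1 = 1
Det delta = entry_delta * cofactor = 1 * 16 = 16

Answer: 16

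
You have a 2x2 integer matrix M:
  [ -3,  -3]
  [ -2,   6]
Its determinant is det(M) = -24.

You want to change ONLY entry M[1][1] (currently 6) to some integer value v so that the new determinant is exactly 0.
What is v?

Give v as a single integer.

Answer: -2

Derivation:
det is linear in entry M[1][1]: det = old_det + (v - 6) * C_11
Cofactor C_11 = -3
Want det = 0: -24 + (v - 6) * -3 = 0
  (v - 6) = 24 / -3 = -8
  v = 6 + (-8) = -2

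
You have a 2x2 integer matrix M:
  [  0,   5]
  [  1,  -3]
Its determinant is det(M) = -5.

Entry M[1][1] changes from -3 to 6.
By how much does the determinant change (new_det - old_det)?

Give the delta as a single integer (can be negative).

Answer: 0

Derivation:
Cofactor C_11 = 0
Entry delta = 6 - -3 = 9
Det delta = entry_delta * cofactor = 9 * 0 = 0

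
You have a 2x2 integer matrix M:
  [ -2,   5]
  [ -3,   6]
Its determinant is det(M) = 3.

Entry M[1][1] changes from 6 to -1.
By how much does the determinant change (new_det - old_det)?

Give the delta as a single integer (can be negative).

Answer: 14

Derivation:
Cofactor C_11 = -2
Entry delta = -1 - 6 = -7
Det delta = entry_delta * cofactor = -7 * -2 = 14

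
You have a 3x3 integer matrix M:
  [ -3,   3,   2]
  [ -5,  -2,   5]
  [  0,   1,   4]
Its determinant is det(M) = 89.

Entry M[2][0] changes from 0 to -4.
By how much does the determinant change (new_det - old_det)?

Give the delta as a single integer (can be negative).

Cofactor C_20 = 19
Entry delta = -4 - 0 = -4
Det delta = entry_delta * cofactor = -4 * 19 = -76

Answer: -76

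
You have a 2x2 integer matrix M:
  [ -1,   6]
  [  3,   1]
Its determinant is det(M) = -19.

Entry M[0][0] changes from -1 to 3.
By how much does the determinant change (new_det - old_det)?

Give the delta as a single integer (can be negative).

Answer: 4

Derivation:
Cofactor C_00 = 1
Entry delta = 3 - -1 = 4
Det delta = entry_delta * cofactor = 4 * 1 = 4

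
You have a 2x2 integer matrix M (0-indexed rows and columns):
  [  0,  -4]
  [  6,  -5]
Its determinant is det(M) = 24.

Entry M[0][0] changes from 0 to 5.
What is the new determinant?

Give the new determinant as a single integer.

Answer: -1

Derivation:
det is linear in row 0: changing M[0][0] by delta changes det by delta * cofactor(0,0).
Cofactor C_00 = (-1)^(0+0) * minor(0,0) = -5
Entry delta = 5 - 0 = 5
Det delta = 5 * -5 = -25
New det = 24 + -25 = -1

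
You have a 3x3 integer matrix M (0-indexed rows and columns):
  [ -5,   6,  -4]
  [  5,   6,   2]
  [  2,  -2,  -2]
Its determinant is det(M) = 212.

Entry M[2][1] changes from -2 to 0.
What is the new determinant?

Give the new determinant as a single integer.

Answer: 192

Derivation:
det is linear in row 2: changing M[2][1] by delta changes det by delta * cofactor(2,1).
Cofactor C_21 = (-1)^(2+1) * minor(2,1) = -10
Entry delta = 0 - -2 = 2
Det delta = 2 * -10 = -20
New det = 212 + -20 = 192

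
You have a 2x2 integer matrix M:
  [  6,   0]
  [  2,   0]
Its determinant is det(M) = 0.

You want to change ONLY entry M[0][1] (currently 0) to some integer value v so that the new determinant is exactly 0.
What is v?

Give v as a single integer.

det is linear in entry M[0][1]: det = old_det + (v - 0) * C_01
Cofactor C_01 = -2
Want det = 0: 0 + (v - 0) * -2 = 0
  (v - 0) = 0 / -2 = 0
  v = 0 + (0) = 0

Answer: 0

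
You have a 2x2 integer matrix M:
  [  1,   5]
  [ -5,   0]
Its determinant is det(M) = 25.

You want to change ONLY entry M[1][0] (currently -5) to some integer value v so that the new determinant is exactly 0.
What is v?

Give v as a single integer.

det is linear in entry M[1][0]: det = old_det + (v - -5) * C_10
Cofactor C_10 = -5
Want det = 0: 25 + (v - -5) * -5 = 0
  (v - -5) = -25 / -5 = 5
  v = -5 + (5) = 0

Answer: 0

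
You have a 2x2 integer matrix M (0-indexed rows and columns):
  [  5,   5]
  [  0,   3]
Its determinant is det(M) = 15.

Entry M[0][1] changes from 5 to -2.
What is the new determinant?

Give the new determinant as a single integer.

Answer: 15

Derivation:
det is linear in row 0: changing M[0][1] by delta changes det by delta * cofactor(0,1).
Cofactor C_01 = (-1)^(0+1) * minor(0,1) = 0
Entry delta = -2 - 5 = -7
Det delta = -7 * 0 = 0
New det = 15 + 0 = 15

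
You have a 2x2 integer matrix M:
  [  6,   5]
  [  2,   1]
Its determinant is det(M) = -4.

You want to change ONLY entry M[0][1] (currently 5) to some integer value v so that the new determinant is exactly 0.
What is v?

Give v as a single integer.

det is linear in entry M[0][1]: det = old_det + (v - 5) * C_01
Cofactor C_01 = -2
Want det = 0: -4 + (v - 5) * -2 = 0
  (v - 5) = 4 / -2 = -2
  v = 5 + (-2) = 3

Answer: 3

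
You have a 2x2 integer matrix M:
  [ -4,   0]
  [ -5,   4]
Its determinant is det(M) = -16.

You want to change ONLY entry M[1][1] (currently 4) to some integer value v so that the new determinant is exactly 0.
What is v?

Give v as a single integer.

det is linear in entry M[1][1]: det = old_det + (v - 4) * C_11
Cofactor C_11 = -4
Want det = 0: -16 + (v - 4) * -4 = 0
  (v - 4) = 16 / -4 = -4
  v = 4 + (-4) = 0

Answer: 0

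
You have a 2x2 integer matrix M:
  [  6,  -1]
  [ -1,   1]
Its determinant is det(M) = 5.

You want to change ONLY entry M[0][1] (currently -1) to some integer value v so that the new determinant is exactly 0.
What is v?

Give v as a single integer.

det is linear in entry M[0][1]: det = old_det + (v - -1) * C_01
Cofactor C_01 = 1
Want det = 0: 5 + (v - -1) * 1 = 0
  (v - -1) = -5 / 1 = -5
  v = -1 + (-5) = -6

Answer: -6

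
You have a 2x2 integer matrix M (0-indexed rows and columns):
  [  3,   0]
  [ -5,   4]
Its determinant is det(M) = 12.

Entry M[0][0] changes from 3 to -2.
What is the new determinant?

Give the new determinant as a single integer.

det is linear in row 0: changing M[0][0] by delta changes det by delta * cofactor(0,0).
Cofactor C_00 = (-1)^(0+0) * minor(0,0) = 4
Entry delta = -2 - 3 = -5
Det delta = -5 * 4 = -20
New det = 12 + -20 = -8

Answer: -8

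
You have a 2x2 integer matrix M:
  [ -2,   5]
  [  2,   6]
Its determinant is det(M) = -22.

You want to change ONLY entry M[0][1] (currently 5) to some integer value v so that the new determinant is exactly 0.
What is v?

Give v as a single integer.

det is linear in entry M[0][1]: det = old_det + (v - 5) * C_01
Cofactor C_01 = -2
Want det = 0: -22 + (v - 5) * -2 = 0
  (v - 5) = 22 / -2 = -11
  v = 5 + (-11) = -6

Answer: -6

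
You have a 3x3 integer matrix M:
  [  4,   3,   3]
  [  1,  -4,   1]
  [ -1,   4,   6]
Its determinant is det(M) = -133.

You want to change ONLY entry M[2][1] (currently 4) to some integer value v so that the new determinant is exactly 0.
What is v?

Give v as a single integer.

det is linear in entry M[2][1]: det = old_det + (v - 4) * C_21
Cofactor C_21 = -1
Want det = 0: -133 + (v - 4) * -1 = 0
  (v - 4) = 133 / -1 = -133
  v = 4 + (-133) = -129

Answer: -129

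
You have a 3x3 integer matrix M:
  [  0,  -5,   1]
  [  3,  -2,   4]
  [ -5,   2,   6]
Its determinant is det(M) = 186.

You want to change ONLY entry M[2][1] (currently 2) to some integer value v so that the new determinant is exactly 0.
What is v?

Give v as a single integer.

Answer: -60

Derivation:
det is linear in entry M[2][1]: det = old_det + (v - 2) * C_21
Cofactor C_21 = 3
Want det = 0: 186 + (v - 2) * 3 = 0
  (v - 2) = -186 / 3 = -62
  v = 2 + (-62) = -60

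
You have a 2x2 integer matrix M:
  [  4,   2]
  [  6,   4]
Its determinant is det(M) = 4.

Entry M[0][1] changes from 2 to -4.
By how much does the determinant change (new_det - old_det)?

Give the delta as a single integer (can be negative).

Answer: 36

Derivation:
Cofactor C_01 = -6
Entry delta = -4 - 2 = -6
Det delta = entry_delta * cofactor = -6 * -6 = 36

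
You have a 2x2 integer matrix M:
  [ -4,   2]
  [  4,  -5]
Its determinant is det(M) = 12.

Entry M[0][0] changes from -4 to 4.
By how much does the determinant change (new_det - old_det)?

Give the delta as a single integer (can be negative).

Cofactor C_00 = -5
Entry delta = 4 - -4 = 8
Det delta = entry_delta * cofactor = 8 * -5 = -40

Answer: -40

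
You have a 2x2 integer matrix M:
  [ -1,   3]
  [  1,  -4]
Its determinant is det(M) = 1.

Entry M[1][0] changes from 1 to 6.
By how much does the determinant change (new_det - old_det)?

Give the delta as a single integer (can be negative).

Cofactor C_10 = -3
Entry delta = 6 - 1 = 5
Det delta = entry_delta * cofactor = 5 * -3 = -15

Answer: -15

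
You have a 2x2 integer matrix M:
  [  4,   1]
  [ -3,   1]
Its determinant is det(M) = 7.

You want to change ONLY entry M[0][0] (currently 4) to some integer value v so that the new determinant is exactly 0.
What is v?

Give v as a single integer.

Answer: -3

Derivation:
det is linear in entry M[0][0]: det = old_det + (v - 4) * C_00
Cofactor C_00 = 1
Want det = 0: 7 + (v - 4) * 1 = 0
  (v - 4) = -7 / 1 = -7
  v = 4 + (-7) = -3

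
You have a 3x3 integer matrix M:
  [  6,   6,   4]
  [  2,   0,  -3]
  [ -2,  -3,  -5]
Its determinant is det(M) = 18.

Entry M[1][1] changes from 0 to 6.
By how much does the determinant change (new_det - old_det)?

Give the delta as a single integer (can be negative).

Cofactor C_11 = -22
Entry delta = 6 - 0 = 6
Det delta = entry_delta * cofactor = 6 * -22 = -132

Answer: -132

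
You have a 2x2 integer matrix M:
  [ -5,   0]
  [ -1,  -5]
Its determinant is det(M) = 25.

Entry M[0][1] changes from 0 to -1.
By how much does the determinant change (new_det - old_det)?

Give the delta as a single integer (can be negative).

Answer: -1

Derivation:
Cofactor C_01 = 1
Entry delta = -1 - 0 = -1
Det delta = entry_delta * cofactor = -1 * 1 = -1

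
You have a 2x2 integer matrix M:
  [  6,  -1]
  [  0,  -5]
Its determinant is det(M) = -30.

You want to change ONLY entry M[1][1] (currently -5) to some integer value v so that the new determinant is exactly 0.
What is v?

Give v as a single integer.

Answer: 0

Derivation:
det is linear in entry M[1][1]: det = old_det + (v - -5) * C_11
Cofactor C_11 = 6
Want det = 0: -30 + (v - -5) * 6 = 0
  (v - -5) = 30 / 6 = 5
  v = -5 + (5) = 0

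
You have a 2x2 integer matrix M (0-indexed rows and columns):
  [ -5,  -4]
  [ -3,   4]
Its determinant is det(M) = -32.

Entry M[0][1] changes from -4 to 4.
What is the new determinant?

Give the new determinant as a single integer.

det is linear in row 0: changing M[0][1] by delta changes det by delta * cofactor(0,1).
Cofactor C_01 = (-1)^(0+1) * minor(0,1) = 3
Entry delta = 4 - -4 = 8
Det delta = 8 * 3 = 24
New det = -32 + 24 = -8

Answer: -8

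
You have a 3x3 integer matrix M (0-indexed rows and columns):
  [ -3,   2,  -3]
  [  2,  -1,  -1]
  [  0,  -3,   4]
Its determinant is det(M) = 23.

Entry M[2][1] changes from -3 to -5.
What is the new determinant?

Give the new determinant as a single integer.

Answer: 41

Derivation:
det is linear in row 2: changing M[2][1] by delta changes det by delta * cofactor(2,1).
Cofactor C_21 = (-1)^(2+1) * minor(2,1) = -9
Entry delta = -5 - -3 = -2
Det delta = -2 * -9 = 18
New det = 23 + 18 = 41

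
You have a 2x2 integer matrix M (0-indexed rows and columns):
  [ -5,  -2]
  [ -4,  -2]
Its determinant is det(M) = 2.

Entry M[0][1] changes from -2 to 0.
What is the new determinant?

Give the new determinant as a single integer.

det is linear in row 0: changing M[0][1] by delta changes det by delta * cofactor(0,1).
Cofactor C_01 = (-1)^(0+1) * minor(0,1) = 4
Entry delta = 0 - -2 = 2
Det delta = 2 * 4 = 8
New det = 2 + 8 = 10

Answer: 10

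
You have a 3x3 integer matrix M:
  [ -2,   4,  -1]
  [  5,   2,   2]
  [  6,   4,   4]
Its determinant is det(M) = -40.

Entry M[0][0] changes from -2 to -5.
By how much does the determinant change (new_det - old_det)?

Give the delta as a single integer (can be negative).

Cofactor C_00 = 0
Entry delta = -5 - -2 = -3
Det delta = entry_delta * cofactor = -3 * 0 = 0

Answer: 0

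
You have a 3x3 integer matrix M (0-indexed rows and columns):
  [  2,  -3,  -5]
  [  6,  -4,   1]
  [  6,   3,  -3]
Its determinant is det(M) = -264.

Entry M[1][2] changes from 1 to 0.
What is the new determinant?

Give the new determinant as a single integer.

Answer: -240

Derivation:
det is linear in row 1: changing M[1][2] by delta changes det by delta * cofactor(1,2).
Cofactor C_12 = (-1)^(1+2) * minor(1,2) = -24
Entry delta = 0 - 1 = -1
Det delta = -1 * -24 = 24
New det = -264 + 24 = -240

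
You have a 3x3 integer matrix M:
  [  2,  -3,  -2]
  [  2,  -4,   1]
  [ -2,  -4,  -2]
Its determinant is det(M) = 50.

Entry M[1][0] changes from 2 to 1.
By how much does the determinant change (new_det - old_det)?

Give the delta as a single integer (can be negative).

Answer: -2

Derivation:
Cofactor C_10 = 2
Entry delta = 1 - 2 = -1
Det delta = entry_delta * cofactor = -1 * 2 = -2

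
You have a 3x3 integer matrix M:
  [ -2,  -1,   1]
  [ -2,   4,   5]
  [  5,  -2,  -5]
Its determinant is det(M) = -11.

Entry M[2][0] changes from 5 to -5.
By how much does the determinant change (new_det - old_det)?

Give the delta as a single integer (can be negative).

Answer: 90

Derivation:
Cofactor C_20 = -9
Entry delta = -5 - 5 = -10
Det delta = entry_delta * cofactor = -10 * -9 = 90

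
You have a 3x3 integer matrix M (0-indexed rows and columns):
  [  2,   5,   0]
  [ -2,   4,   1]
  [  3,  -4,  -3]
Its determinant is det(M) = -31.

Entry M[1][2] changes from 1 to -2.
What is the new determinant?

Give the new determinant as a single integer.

Answer: -100

Derivation:
det is linear in row 1: changing M[1][2] by delta changes det by delta * cofactor(1,2).
Cofactor C_12 = (-1)^(1+2) * minor(1,2) = 23
Entry delta = -2 - 1 = -3
Det delta = -3 * 23 = -69
New det = -31 + -69 = -100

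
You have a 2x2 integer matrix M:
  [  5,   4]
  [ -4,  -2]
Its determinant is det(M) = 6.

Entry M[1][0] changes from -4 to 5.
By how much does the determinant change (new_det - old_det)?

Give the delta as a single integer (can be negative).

Answer: -36

Derivation:
Cofactor C_10 = -4
Entry delta = 5 - -4 = 9
Det delta = entry_delta * cofactor = 9 * -4 = -36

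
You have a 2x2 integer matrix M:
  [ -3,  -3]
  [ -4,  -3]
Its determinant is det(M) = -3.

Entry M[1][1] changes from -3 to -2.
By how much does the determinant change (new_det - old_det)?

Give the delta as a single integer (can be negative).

Answer: -3

Derivation:
Cofactor C_11 = -3
Entry delta = -2 - -3 = 1
Det delta = entry_delta * cofactor = 1 * -3 = -3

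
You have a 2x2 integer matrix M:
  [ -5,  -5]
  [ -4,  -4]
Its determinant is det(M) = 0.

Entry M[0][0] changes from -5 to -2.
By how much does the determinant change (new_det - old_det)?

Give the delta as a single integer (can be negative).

Cofactor C_00 = -4
Entry delta = -2 - -5 = 3
Det delta = entry_delta * cofactor = 3 * -4 = -12

Answer: -12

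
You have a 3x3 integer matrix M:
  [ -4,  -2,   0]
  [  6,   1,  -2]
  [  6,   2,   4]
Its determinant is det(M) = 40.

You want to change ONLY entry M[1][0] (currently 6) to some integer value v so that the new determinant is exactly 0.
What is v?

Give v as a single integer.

det is linear in entry M[1][0]: det = old_det + (v - 6) * C_10
Cofactor C_10 = 8
Want det = 0: 40 + (v - 6) * 8 = 0
  (v - 6) = -40 / 8 = -5
  v = 6 + (-5) = 1

Answer: 1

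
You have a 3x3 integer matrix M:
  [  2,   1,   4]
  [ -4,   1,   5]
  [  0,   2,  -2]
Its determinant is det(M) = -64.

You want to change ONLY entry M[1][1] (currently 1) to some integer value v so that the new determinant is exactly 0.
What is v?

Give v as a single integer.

det is linear in entry M[1][1]: det = old_det + (v - 1) * C_11
Cofactor C_11 = -4
Want det = 0: -64 + (v - 1) * -4 = 0
  (v - 1) = 64 / -4 = -16
  v = 1 + (-16) = -15

Answer: -15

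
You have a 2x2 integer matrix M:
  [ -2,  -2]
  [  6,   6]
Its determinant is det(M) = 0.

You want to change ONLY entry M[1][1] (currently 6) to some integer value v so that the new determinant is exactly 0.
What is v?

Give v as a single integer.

det is linear in entry M[1][1]: det = old_det + (v - 6) * C_11
Cofactor C_11 = -2
Want det = 0: 0 + (v - 6) * -2 = 0
  (v - 6) = 0 / -2 = 0
  v = 6 + (0) = 6

Answer: 6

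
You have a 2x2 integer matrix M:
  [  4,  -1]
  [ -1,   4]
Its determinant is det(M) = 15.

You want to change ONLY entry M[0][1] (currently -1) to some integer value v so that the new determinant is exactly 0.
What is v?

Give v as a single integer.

Answer: -16

Derivation:
det is linear in entry M[0][1]: det = old_det + (v - -1) * C_01
Cofactor C_01 = 1
Want det = 0: 15 + (v - -1) * 1 = 0
  (v - -1) = -15 / 1 = -15
  v = -1 + (-15) = -16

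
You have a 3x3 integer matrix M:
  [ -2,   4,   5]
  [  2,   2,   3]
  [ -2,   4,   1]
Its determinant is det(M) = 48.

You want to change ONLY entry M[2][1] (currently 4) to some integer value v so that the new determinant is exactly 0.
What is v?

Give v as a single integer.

det is linear in entry M[2][1]: det = old_det + (v - 4) * C_21
Cofactor C_21 = 16
Want det = 0: 48 + (v - 4) * 16 = 0
  (v - 4) = -48 / 16 = -3
  v = 4 + (-3) = 1

Answer: 1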